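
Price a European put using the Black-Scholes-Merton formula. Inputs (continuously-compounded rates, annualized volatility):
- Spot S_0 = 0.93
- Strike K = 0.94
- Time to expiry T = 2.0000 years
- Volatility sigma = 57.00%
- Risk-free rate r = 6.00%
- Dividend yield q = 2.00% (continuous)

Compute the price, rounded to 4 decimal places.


Answer: Price = 0.2414

Derivation:
d1 = (ln(S/K) + (r - q + 0.5*sigma^2) * T) / (sigma * sqrt(T)) = 0.48902601
d2 = d1 - sigma * sqrt(T) = -0.31707572
exp(-rT) = 0.88692044; exp(-qT) = 0.96078944
P = K * exp(-rT) * N(-d2) - S_0 * exp(-qT) * N(-d1)
N(-d1) = 0.31241164; N(-d2) = 0.62440693
P = 0.9400 * 0.88692044 * 0.62440693 - 0.9300 * 0.96078944 * 0.31241164 = 0.2414


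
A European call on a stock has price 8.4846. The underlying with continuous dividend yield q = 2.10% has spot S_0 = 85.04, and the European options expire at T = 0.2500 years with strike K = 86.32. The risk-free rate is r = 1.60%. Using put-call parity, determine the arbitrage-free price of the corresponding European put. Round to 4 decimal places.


Answer: Put price = 9.8653

Derivation:
Put-call parity: C - P = S_0 * exp(-qT) - K * exp(-rT).
S_0 * exp(-qT) = 85.0400 * 0.99476376 = 84.59470991
K * exp(-rT) = 86.3200 * 0.99600799 = 85.97540964
P = C - S*exp(-qT) + K*exp(-rT)
P = 8.4846 - 84.59470991 + 85.97540964 = 9.8653


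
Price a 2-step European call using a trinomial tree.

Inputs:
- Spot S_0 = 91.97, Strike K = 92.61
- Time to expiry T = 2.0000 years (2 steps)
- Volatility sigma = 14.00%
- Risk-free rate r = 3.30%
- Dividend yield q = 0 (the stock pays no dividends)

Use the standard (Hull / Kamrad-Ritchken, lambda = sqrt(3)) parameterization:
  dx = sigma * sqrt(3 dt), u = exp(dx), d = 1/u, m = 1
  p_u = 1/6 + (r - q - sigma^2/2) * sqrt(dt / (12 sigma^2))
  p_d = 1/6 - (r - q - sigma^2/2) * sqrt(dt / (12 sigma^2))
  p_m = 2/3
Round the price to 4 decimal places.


dt = T/N = 1.000000; dx = sigma*sqrt(3*dt) = 0.242487
u = exp(dx) = 1.274415; d = 1/u = 0.784674
p_u = 0.214504, p_m = 0.666667, p_d = 0.118829
Discount per step: exp(-r*dt) = 0.967539
Stock lattice S(k, j) with j the centered position index:
  k=0: S(0,+0) = 91.9700
  k=1: S(1,-1) = 72.1665; S(1,+0) = 91.9700; S(1,+1) = 117.2079
  k=2: S(2,-2) = 56.6271; S(2,-1) = 72.1665; S(2,+0) = 91.9700; S(2,+1) = 117.2079; S(2,+2) = 149.3715
Terminal payoffs V(N, j) = max(S_T - K, 0):
  V(2,-2) = 0.000000; V(2,-1) = 0.000000; V(2,+0) = 0.000000; V(2,+1) = 24.597932; V(2,+2) = 56.761526
Backward induction: V(k, j) = exp(-r*dt) * [p_u * V(k+1, j+1) + p_m * V(k+1, j) + p_d * V(k+1, j-1)]
  V(1,-1) = exp(-r*dt) * [p_u*0.000000 + p_m*0.000000 + p_d*0.000000] = 0.000000
  V(1,+0) = exp(-r*dt) * [p_u*24.597932 + p_m*0.000000 + p_d*0.000000] = 5.105083
  V(1,+1) = exp(-r*dt) * [p_u*56.761526 + p_m*24.597932 + p_d*0.000000] = 27.646650
  V(0,+0) = exp(-r*dt) * [p_u*27.646650 + p_m*5.105083 + p_d*0.000000] = 9.030727

Answer: Price = V(0,0) = 9.0307


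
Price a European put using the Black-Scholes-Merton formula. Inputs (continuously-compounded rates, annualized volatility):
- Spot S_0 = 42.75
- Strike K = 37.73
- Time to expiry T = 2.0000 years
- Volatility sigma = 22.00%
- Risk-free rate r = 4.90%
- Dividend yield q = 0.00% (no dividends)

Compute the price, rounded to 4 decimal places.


d1 = (ln(S/K) + (r - q + 0.5*sigma^2) * T) / (sigma * sqrt(T)) = 0.87203514
d2 = d1 - sigma * sqrt(T) = 0.56090815
exp(-rT) = 0.90664890; exp(-qT) = 1.00000000
P = K * exp(-rT) * N(-d2) - S_0 * exp(-qT) * N(-d1)
N(-d1) = 0.19159461; N(-d2) = 0.28743008
P = 37.7300 * 0.90664890 * 0.28743008 - 42.7500 * 1.00000000 * 0.19159461 = 1.6417

Answer: Price = 1.6417


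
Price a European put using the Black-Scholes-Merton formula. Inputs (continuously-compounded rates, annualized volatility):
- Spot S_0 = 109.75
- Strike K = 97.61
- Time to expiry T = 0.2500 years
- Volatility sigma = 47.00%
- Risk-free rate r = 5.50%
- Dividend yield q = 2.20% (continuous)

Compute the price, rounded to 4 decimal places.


Answer: Price = 4.5014

Derivation:
d1 = (ln(S/K) + (r - q + 0.5*sigma^2) * T) / (sigma * sqrt(T)) = 0.65143662
d2 = d1 - sigma * sqrt(T) = 0.41643662
exp(-rT) = 0.98634410; exp(-qT) = 0.99451510
P = K * exp(-rT) * N(-d2) - S_0 * exp(-qT) * N(-d1)
N(-d1) = 0.25738234; N(-d2) = 0.33854527
P = 97.6100 * 0.98634410 * 0.33854527 - 109.7500 * 0.99451510 * 0.25738234 = 4.5014


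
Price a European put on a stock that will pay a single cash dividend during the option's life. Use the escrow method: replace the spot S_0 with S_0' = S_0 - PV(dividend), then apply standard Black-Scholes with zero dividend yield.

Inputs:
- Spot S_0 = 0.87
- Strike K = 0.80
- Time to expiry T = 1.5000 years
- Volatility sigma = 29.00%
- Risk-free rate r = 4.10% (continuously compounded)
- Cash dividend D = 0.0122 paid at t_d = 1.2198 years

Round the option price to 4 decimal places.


Answer: Price = 0.0681

Derivation:
PV(D) = D * exp(-r * t_d) = 0.0122 * 0.95121820 = 0.01160486
S_0' = S_0 - PV(D) = 0.8700 - 0.01160486 = 0.85839514
d1 = (ln(S_0'/K) + (r + sigma^2/2)*T) / (sigma*sqrt(T)) = 0.54910183
d2 = d1 - sigma*sqrt(T) = 0.19392582
exp(-rT) = 0.94035295
N(-d1) = 0.29146778; N(-d2) = 0.42311698
P = K * exp(-rT) * N(-d2) - S_0' * N(-d1) = 0.8000 * 0.94035295 * 0.42311698 - 0.85839514 * 0.29146778 = 0.0681


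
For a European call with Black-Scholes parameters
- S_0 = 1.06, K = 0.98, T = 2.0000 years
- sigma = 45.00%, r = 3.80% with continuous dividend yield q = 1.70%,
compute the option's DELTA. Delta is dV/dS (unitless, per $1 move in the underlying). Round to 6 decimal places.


Answer: Delta = 0.670896

Derivation:
d1 = 0.5075009320; d2 = -0.1288951710
phi(d1) = 0.3507375236; exp(-qT) = 0.9665715046; exp(-rT) = 0.9268162066
N(d1) = 0.6940983087
Delta = exp(-qT) * N(d1) = 0.9665715046 * 0.6940983087 = 0.670896


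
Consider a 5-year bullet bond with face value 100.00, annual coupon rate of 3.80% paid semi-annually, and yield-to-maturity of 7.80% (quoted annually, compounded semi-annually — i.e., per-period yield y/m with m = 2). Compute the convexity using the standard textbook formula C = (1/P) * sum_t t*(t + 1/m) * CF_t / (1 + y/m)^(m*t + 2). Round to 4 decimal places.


Answer: Convexity = 22.4857

Derivation:
Coupon per period c = face * coupon_rate / m = 1.900000
Periods per year m = 2; per-period yield y/m = 0.039000
Number of cashflows N = 10
Cashflows (t years, CF_t, discount factor 1/(1+y/m)^(m*t), PV):
  t = 0.5000: CF_t = 1.900000, DF = 0.962464, PV = 1.828681
  t = 1.0000: CF_t = 1.900000, DF = 0.926337, PV = 1.760040
  t = 1.5000: CF_t = 1.900000, DF = 0.891566, PV = 1.693975
  t = 2.0000: CF_t = 1.900000, DF = 0.858100, PV = 1.630390
  t = 2.5000: CF_t = 1.900000, DF = 0.825890, PV = 1.569191
  t = 3.0000: CF_t = 1.900000, DF = 0.794889, PV = 1.510290
  t = 3.5000: CF_t = 1.900000, DF = 0.765052, PV = 1.453600
  t = 4.0000: CF_t = 1.900000, DF = 0.736335, PV = 1.399037
  t = 4.5000: CF_t = 1.900000, DF = 0.708696, PV = 1.346523
  t = 5.0000: CF_t = 101.900000, DF = 0.682094, PV = 69.505426
Price P = sum_t PV_t = 83.697152
Convexity numerator sum_t t*(t + 1/m) * CF_t / (1+y/m)^(m*t + 2):
  t = 0.5000: term = 0.846987
  t = 1.0000: term = 2.445584
  t = 1.5000: term = 4.707574
  t = 2.0000: term = 7.551449
  t = 2.5000: term = 10.901996
  t = 3.0000: term = 14.689889
  t = 3.5000: term = 18.851318
  t = 4.0000: term = 23.327631
  t = 4.5000: term = 28.065003
  t = 5.0000: term = 1770.599377
Convexity = (1/P) * sum = 1881.986809 / 83.697152 = 22.485673


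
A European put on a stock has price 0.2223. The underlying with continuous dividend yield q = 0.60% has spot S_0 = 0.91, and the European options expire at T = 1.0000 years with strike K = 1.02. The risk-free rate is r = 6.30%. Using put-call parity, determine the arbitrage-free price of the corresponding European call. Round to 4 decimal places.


Put-call parity: C - P = S_0 * exp(-qT) - K * exp(-rT).
S_0 * exp(-qT) = 0.9100 * 0.99401796 = 0.90455635
K * exp(-rT) = 1.0200 * 0.93894347 = 0.95772234
C = P + S*exp(-qT) - K*exp(-rT)
C = 0.2223 + 0.90455635 - 0.95772234 = 0.1691

Answer: Call price = 0.1691


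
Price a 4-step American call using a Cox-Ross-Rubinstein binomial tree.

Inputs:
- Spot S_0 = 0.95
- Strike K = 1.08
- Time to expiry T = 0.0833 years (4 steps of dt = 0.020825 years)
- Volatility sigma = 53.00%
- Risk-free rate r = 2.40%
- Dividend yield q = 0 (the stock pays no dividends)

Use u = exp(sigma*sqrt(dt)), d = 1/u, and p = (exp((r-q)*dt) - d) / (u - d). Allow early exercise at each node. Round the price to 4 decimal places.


dt = T/N = 0.020825
u = exp(sigma*sqrt(dt)) = 1.079484; d = 1/u = 0.926368
p = (exp((r-q)*dt) - d) / (u - d) = 0.484153
Discount per step: exp(-r*dt) = 0.999500
Stock lattice S(k, i) with i counting down-moves:
  k=0: S(0,0) = 0.9500
  k=1: S(1,0) = 1.0255; S(1,1) = 0.8800
  k=2: S(2,0) = 1.1070; S(2,1) = 0.9500; S(2,2) = 0.8152
  k=3: S(3,0) = 1.1950; S(3,1) = 1.0255; S(3,2) = 0.8800; S(3,3) = 0.7552
  k=4: S(4,0) = 1.2900; S(4,1) = 1.1070; S(4,2) = 0.9500; S(4,3) = 0.8152; S(4,4) = 0.6996
Terminal payoffs V(N, i) = max(S_T - K, 0):
  V(4,0) = 0.209999; V(4,1) = 0.027022; V(4,2) = 0.000000; V(4,3) = 0.000000; V(4,4) = 0.000000
Backward induction: V(k, i) = exp(-r*dt) * [p * V(k+1, i) + (1-p) * V(k+1, i+1)]; then take max(V_cont, immediate exercise) for American.
  V(3,0) = exp(-r*dt) * [p*0.209999 + (1-p)*0.027022] = 0.115553; exercise = 0.115014; V(3,0) = max -> 0.115553
  V(3,1) = exp(-r*dt) * [p*0.027022 + (1-p)*0.000000] = 0.013076; exercise = 0.000000; V(3,1) = max -> 0.013076
  V(3,2) = exp(-r*dt) * [p*0.000000 + (1-p)*0.000000] = 0.000000; exercise = 0.000000; V(3,2) = max -> 0.000000
  V(3,3) = exp(-r*dt) * [p*0.000000 + (1-p)*0.000000] = 0.000000; exercise = 0.000000; V(3,3) = max -> 0.000000
  V(2,0) = exp(-r*dt) * [p*0.115553 + (1-p)*0.013076] = 0.062660; exercise = 0.027022; V(2,0) = max -> 0.062660
  V(2,1) = exp(-r*dt) * [p*0.013076 + (1-p)*0.000000] = 0.006328; exercise = 0.000000; V(2,1) = max -> 0.006328
  V(2,2) = exp(-r*dt) * [p*0.000000 + (1-p)*0.000000] = 0.000000; exercise = 0.000000; V(2,2) = max -> 0.000000
  V(1,0) = exp(-r*dt) * [p*0.062660 + (1-p)*0.006328] = 0.033584; exercise = 0.000000; V(1,0) = max -> 0.033584
  V(1,1) = exp(-r*dt) * [p*0.006328 + (1-p)*0.000000] = 0.003062; exercise = 0.000000; V(1,1) = max -> 0.003062
  V(0,0) = exp(-r*dt) * [p*0.033584 + (1-p)*0.003062] = 0.017831; exercise = 0.000000; V(0,0) = max -> 0.017831

Answer: Price = V(0,0) = 0.0178


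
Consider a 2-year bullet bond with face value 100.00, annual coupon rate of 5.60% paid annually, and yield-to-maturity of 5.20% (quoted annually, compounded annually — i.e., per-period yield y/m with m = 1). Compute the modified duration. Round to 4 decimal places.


Answer: Modified duration = 1.8509

Derivation:
Coupon per period c = face * coupon_rate / m = 5.600000
Periods per year m = 1; per-period yield y/m = 0.052000
Number of cashflows N = 2
Cashflows (t years, CF_t, discount factor 1/(1+y/m)^(m*t), PV):
  t = 1.0000: CF_t = 5.600000, DF = 0.950570, PV = 5.323194
  t = 2.0000: CF_t = 105.600000, DF = 0.903584, PV = 95.418468
Price P = sum_t PV_t = 100.741662
First compute Macaulay numerator sum_t t * PV_t:
  t * PV_t at t = 1.0000: 5.323194
  t * PV_t at t = 2.0000: 190.836936
Macaulay duration D = 196.160130 / 100.741662 = 1.947160
Modified duration = D / (1 + y/m) = 1.947160 / (1 + 0.052000) = 1.850913


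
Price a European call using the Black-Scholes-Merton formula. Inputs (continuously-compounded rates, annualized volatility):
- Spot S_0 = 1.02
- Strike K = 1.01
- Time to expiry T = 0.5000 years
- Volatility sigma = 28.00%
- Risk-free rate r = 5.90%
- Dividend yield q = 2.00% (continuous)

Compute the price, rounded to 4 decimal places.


d1 = (ln(S/K) + (r - q + 0.5*sigma^2) * T) / (sigma * sqrt(T)) = 0.24724643
d2 = d1 - sigma * sqrt(T) = 0.04925654
exp(-rT) = 0.97093088; exp(-qT) = 0.99004983
C = S_0 * exp(-qT) * N(d1) - K * exp(-rT) * N(d2)
N(d1) = 0.59764124; N(d2) = 0.51964257
C = 1.0200 * 0.99004983 * 0.59764124 - 1.0100 * 0.97093088 * 0.51964257 = 0.0939

Answer: Price = 0.0939


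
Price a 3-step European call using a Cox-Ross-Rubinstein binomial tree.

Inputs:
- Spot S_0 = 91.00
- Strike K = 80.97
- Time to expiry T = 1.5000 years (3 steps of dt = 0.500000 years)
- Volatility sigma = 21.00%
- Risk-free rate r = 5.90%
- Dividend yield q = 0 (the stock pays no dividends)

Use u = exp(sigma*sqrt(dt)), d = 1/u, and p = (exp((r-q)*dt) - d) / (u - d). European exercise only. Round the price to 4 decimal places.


Answer: Price = V(0,0) = 19.3613

Derivation:
dt = T/N = 0.500000
u = exp(sigma*sqrt(dt)) = 1.160084; d = 1/u = 0.862007
p = (exp((r-q)*dt) - d) / (u - d) = 0.563387
Discount per step: exp(-r*dt) = 0.970931
Stock lattice S(k, i) with i counting down-moves:
  k=0: S(0,0) = 91.0000
  k=1: S(1,0) = 105.5676; S(1,1) = 78.4426
  k=2: S(2,0) = 122.4673; S(2,1) = 91.0000; S(2,2) = 67.6180
  k=3: S(3,0) = 142.0724; S(3,1) = 105.5676; S(3,2) = 78.4426; S(3,3) = 58.2872
Terminal payoffs V(N, i) = max(S_T - K, 0):
  V(3,0) = 61.102399; V(3,1) = 24.597645; V(3,2) = 0.000000; V(3,3) = 0.000000
Backward induction: V(k, i) = exp(-r*dt) * [p * V(k+1, i) + (1-p) * V(k+1, i+1)].
  V(2,0) = exp(-r*dt) * [p*61.102399 + (1-p)*24.597645] = 43.851063
  V(2,1) = exp(-r*dt) * [p*24.597645 + (1-p)*0.000000] = 13.455148
  V(2,2) = exp(-r*dt) * [p*0.000000 + (1-p)*0.000000] = 0.000000
  V(1,0) = exp(-r*dt) * [p*43.851063 + (1-p)*13.455148] = 29.690876
  V(1,1) = exp(-r*dt) * [p*13.455148 + (1-p)*0.000000] = 7.360095
  V(0,0) = exp(-r*dt) * [p*29.690876 + (1-p)*7.360095] = 19.361295


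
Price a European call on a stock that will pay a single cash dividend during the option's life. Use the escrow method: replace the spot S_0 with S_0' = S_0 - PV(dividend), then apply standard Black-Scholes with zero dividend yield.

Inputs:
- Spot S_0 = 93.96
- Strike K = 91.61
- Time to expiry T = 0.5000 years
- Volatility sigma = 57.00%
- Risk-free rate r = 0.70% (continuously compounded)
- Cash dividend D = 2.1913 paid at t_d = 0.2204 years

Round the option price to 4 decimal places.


Answer: Price = 14.8609

Derivation:
PV(D) = D * exp(-r * t_d) = 2.1913 * 0.99845839 = 2.18792187
S_0' = S_0 - PV(D) = 93.9600 - 2.18792187 = 91.77207813
d1 = (ln(S_0'/K) + (r + sigma^2/2)*T) / (sigma*sqrt(T)) = 0.21459489
d2 = d1 - sigma*sqrt(T) = -0.18845598
exp(-rT) = 0.99650612
N(d1) = 0.58495841; N(d2) = 0.42525961
C = S_0' * N(d1) - K * exp(-rT) * N(d2) = 91.77207813 * 0.58495841 - 91.6100 * 0.99650612 * 0.42525961 = 14.8609


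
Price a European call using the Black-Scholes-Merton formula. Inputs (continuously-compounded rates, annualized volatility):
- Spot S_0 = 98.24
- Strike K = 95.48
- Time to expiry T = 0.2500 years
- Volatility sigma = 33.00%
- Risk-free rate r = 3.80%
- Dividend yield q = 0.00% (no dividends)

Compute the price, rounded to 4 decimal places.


Answer: Price = 8.3373

Derivation:
d1 = (ln(S/K) + (r - q + 0.5*sigma^2) * T) / (sigma * sqrt(T)) = 0.31278281
d2 = d1 - sigma * sqrt(T) = 0.14778281
exp(-rT) = 0.99054498; exp(-qT) = 1.00000000
C = S_0 * exp(-qT) * N(d1) - K * exp(-rT) * N(d2)
N(d1) = 0.62277716; N(d2) = 0.55874291
C = 98.2400 * 1.00000000 * 0.62277716 - 95.4800 * 0.99054498 * 0.55874291 = 8.3373


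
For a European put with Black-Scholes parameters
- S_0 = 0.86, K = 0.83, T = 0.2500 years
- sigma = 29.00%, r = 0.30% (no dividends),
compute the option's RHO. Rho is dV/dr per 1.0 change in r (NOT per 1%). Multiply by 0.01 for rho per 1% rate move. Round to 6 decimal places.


Answer: Rho = -0.089063

Derivation:
d1 = 0.3225461273; d2 = 0.1775461273
phi(d1) = 0.3787206052; exp(-qT) = 1.0000000000; exp(-rT) = 0.9992502812
N(-d2) = 0.4295397182
Rho = -K*T*exp(-rT)*N(-d2) = -0.8300 * 0.2500 * 0.9992502812 * 0.4295397182 = -0.089063


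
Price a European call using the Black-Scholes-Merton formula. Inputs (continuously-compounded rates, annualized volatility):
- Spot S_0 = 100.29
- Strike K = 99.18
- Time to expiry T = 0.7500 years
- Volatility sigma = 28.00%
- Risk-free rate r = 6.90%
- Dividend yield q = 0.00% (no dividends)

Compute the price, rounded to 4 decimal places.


d1 = (ln(S/K) + (r - q + 0.5*sigma^2) * T) / (sigma * sqrt(T)) = 0.38055469
d2 = d1 - sigma * sqrt(T) = 0.13806758
exp(-rT) = 0.94956623; exp(-qT) = 1.00000000
C = S_0 * exp(-qT) * N(d1) - K * exp(-rT) * N(d2)
N(d1) = 0.64823315; N(d2) = 0.55490649
C = 100.2900 * 1.00000000 * 0.64823315 - 99.1800 * 0.94956623 * 0.55490649 = 12.7513

Answer: Price = 12.7513


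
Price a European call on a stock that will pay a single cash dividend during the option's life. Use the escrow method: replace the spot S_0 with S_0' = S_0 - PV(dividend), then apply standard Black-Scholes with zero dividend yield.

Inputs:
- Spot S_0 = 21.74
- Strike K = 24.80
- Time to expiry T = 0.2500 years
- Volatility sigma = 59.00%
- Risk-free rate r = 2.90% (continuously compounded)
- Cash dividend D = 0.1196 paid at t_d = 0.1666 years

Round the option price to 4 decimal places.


PV(D) = D * exp(-r * t_d) = 0.1196 * 0.99518025 = 0.11902356
S_0' = S_0 - PV(D) = 21.7400 - 0.11902356 = 21.62097644
d1 = (ln(S_0'/K) + (r + sigma^2/2)*T) / (sigma*sqrt(T)) = -0.29293959
d2 = d1 - sigma*sqrt(T) = -0.58793959
exp(-rT) = 0.99277622
N(d1) = 0.38478416; N(d2) = 0.27828642
C = S_0' * N(d1) - K * exp(-rT) * N(d2) = 21.62097644 * 0.38478416 - 24.8000 * 0.99277622 * 0.27828642 = 1.4678

Answer: Price = 1.4678


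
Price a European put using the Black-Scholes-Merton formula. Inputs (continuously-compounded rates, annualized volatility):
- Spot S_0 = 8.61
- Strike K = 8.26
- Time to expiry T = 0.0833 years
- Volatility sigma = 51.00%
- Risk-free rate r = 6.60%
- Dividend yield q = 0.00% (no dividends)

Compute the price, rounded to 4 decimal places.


d1 = (ln(S/K) + (r - q + 0.5*sigma^2) * T) / (sigma * sqrt(T)) = 0.39288527
d2 = d1 - sigma * sqrt(T) = 0.24569039
exp(-rT) = 0.99451729; exp(-qT) = 1.00000000
P = K * exp(-rT) * N(-d2) - S_0 * exp(-qT) * N(-d1)
N(-d1) = 0.34720211; N(-d2) = 0.40296095
P = 8.2600 * 0.99451729 * 0.40296095 - 8.6100 * 1.00000000 * 0.34720211 = 0.3208

Answer: Price = 0.3208


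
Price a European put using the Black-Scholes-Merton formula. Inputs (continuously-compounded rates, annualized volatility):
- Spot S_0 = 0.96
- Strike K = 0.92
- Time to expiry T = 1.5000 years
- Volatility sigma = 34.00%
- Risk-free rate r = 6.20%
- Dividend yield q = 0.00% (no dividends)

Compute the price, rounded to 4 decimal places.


Answer: Price = 0.0951

Derivation:
d1 = (ln(S/K) + (r - q + 0.5*sigma^2) * T) / (sigma * sqrt(T)) = 0.53374769
d2 = d1 - sigma * sqrt(T) = 0.11733444
exp(-rT) = 0.91119350; exp(-qT) = 1.00000000
P = K * exp(-rT) * N(-d2) - S_0 * exp(-qT) * N(-d1)
N(-d1) = 0.29675805; N(-d2) = 0.45329752
P = 0.9200 * 0.91119350 * 0.45329752 - 0.9600 * 1.00000000 * 0.29675805 = 0.0951


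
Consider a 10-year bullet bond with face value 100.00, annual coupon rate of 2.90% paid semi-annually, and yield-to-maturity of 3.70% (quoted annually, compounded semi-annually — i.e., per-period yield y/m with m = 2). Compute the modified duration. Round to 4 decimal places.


Coupon per period c = face * coupon_rate / m = 1.450000
Periods per year m = 2; per-period yield y/m = 0.018500
Number of cashflows N = 20
Cashflows (t years, CF_t, discount factor 1/(1+y/m)^(m*t), PV):
  t = 0.5000: CF_t = 1.450000, DF = 0.981836, PV = 1.423662
  t = 1.0000: CF_t = 1.450000, DF = 0.964002, PV = 1.397803
  t = 1.5000: CF_t = 1.450000, DF = 0.946492, PV = 1.372413
  t = 2.0000: CF_t = 1.450000, DF = 0.929300, PV = 1.347485
  t = 2.5000: CF_t = 1.450000, DF = 0.912420, PV = 1.323009
  t = 3.0000: CF_t = 1.450000, DF = 0.895847, PV = 1.298978
  t = 3.5000: CF_t = 1.450000, DF = 0.879575, PV = 1.275383
  t = 4.0000: CF_t = 1.450000, DF = 0.863598, PV = 1.252217
  t = 4.5000: CF_t = 1.450000, DF = 0.847912, PV = 1.229472
  t = 5.0000: CF_t = 1.450000, DF = 0.832510, PV = 1.207140
  t = 5.5000: CF_t = 1.450000, DF = 0.817389, PV = 1.185214
  t = 6.0000: CF_t = 1.450000, DF = 0.802542, PV = 1.163685
  t = 6.5000: CF_t = 1.450000, DF = 0.787964, PV = 1.142548
  t = 7.0000: CF_t = 1.450000, DF = 0.773652, PV = 1.121795
  t = 7.5000: CF_t = 1.450000, DF = 0.759599, PV = 1.101419
  t = 8.0000: CF_t = 1.450000, DF = 0.745802, PV = 1.081413
  t = 8.5000: CF_t = 1.450000, DF = 0.732255, PV = 1.061770
  t = 9.0000: CF_t = 1.450000, DF = 0.718954, PV = 1.042484
  t = 9.5000: CF_t = 1.450000, DF = 0.705895, PV = 1.023548
  t = 10.0000: CF_t = 101.450000, DF = 0.693074, PV = 70.312313
Price P = sum_t PV_t = 93.363753
First compute Macaulay numerator sum_t t * PV_t:
  t * PV_t at t = 0.5000: 0.711831
  t * PV_t at t = 1.0000: 1.397803
  t * PV_t at t = 1.5000: 2.058620
  t * PV_t at t = 2.0000: 2.694970
  t * PV_t at t = 2.5000: 3.307523
  t * PV_t at t = 3.0000: 3.896934
  t * PV_t at t = 3.5000: 4.463842
  t * PV_t at t = 4.0000: 5.008870
  t * PV_t at t = 4.5000: 5.532625
  t * PV_t at t = 5.0000: 6.035700
  t * PV_t at t = 5.5000: 6.518675
  t * PV_t at t = 6.0000: 6.982113
  t * PV_t at t = 6.5000: 7.426564
  t * PV_t at t = 7.0000: 7.852566
  t * PV_t at t = 7.5000: 8.260641
  t * PV_t at t = 8.0000: 8.651302
  t * PV_t at t = 8.5000: 9.025045
  t * PV_t at t = 9.0000: 9.382356
  t * PV_t at t = 9.5000: 9.723709
  t * PV_t at t = 10.0000: 703.123130
Macaulay duration D = 812.054817 / 93.363753 = 8.697753
Modified duration = D / (1 + y/m) = 8.697753 / (1 + 0.018500) = 8.539767

Answer: Modified duration = 8.5398


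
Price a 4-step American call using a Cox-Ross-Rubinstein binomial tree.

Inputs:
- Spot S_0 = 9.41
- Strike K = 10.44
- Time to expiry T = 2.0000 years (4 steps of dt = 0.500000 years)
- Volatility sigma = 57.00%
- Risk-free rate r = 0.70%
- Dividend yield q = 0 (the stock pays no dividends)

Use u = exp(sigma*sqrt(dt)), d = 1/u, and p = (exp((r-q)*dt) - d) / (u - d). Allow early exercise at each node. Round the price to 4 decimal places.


dt = T/N = 0.500000
u = exp(sigma*sqrt(dt)) = 1.496383; d = 1/u = 0.668278
p = (exp((r-q)*dt) - d) / (u - d) = 0.404813
Discount per step: exp(-r*dt) = 0.996506
Stock lattice S(k, i) with i counting down-moves:
  k=0: S(0,0) = 9.4100
  k=1: S(1,0) = 14.0810; S(1,1) = 6.2885
  k=2: S(2,0) = 21.0705; S(2,1) = 9.4100; S(2,2) = 4.2025
  k=3: S(3,0) = 31.5296; S(3,1) = 14.0810; S(3,2) = 6.2885; S(3,3) = 2.8084
  k=4: S(4,0) = 47.1803; S(4,1) = 21.0705; S(4,2) = 9.4100; S(4,3) = 4.2025; S(4,4) = 1.8768
Terminal payoffs V(N, i) = max(S_T - K, 0):
  V(4,0) = 36.740299; V(4,1) = 10.630515; V(4,2) = 0.000000; V(4,3) = 0.000000; V(4,4) = 0.000000
Backward induction: V(k, i) = exp(-r*dt) * [p * V(k+1, i) + (1-p) * V(k+1, i+1)]; then take max(V_cont, immediate exercise) for American.
  V(3,0) = exp(-r*dt) * [p*36.740299 + (1-p)*10.630515] = 21.126037; exercise = 21.089561; V(3,0) = max -> 21.126037
  V(3,1) = exp(-r*dt) * [p*10.630515 + (1-p)*0.000000] = 4.288340; exercise = 3.640964; V(3,1) = max -> 4.288340
  V(3,2) = exp(-r*dt) * [p*0.000000 + (1-p)*0.000000] = 0.000000; exercise = 0.000000; V(3,2) = max -> 0.000000
  V(3,3) = exp(-r*dt) * [p*0.000000 + (1-p)*0.000000] = 0.000000; exercise = 0.000000; V(3,3) = max -> 0.000000
  V(2,0) = exp(-r*dt) * [p*21.126037 + (1-p)*4.288340] = 11.065669; exercise = 10.630515; V(2,0) = max -> 11.065669
  V(2,1) = exp(-r*dt) * [p*4.288340 + (1-p)*0.000000] = 1.729913; exercise = 0.000000; V(2,1) = max -> 1.729913
  V(2,2) = exp(-r*dt) * [p*0.000000 + (1-p)*0.000000] = 0.000000; exercise = 0.000000; V(2,2) = max -> 0.000000
  V(1,0) = exp(-r*dt) * [p*11.065669 + (1-p)*1.729913] = 5.489905; exercise = 3.640964; V(1,0) = max -> 5.489905
  V(1,1) = exp(-r*dt) * [p*1.729913 + (1-p)*0.000000] = 0.697845; exercise = 0.000000; V(1,1) = max -> 0.697845
  V(0,0) = exp(-r*dt) * [p*5.489905 + (1-p)*0.697845] = 2.628519; exercise = 0.000000; V(0,0) = max -> 2.628519

Answer: Price = V(0,0) = 2.6285


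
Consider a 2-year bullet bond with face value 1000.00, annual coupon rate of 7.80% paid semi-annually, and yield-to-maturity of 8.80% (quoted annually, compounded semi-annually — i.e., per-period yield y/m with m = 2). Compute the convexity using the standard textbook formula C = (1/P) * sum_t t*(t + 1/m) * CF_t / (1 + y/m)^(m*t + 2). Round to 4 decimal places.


Answer: Convexity = 4.2493

Derivation:
Coupon per period c = face * coupon_rate / m = 39.000000
Periods per year m = 2; per-period yield y/m = 0.044000
Number of cashflows N = 4
Cashflows (t years, CF_t, discount factor 1/(1+y/m)^(m*t), PV):
  t = 0.5000: CF_t = 39.000000, DF = 0.957854, PV = 37.356322
  t = 1.0000: CF_t = 39.000000, DF = 0.917485, PV = 35.781917
  t = 1.5000: CF_t = 39.000000, DF = 0.878817, PV = 34.273867
  t = 2.0000: CF_t = 1039.000000, DF = 0.841779, PV = 874.608216
Price P = sum_t PV_t = 982.020323
Convexity numerator sum_t t*(t + 1/m) * CF_t / (1+y/m)^(m*t + 2):
  t = 0.5000: term = 17.136934
  t = 1.0000: term = 49.244062
  t = 1.5000: term = 94.337284
  t = 2.0000: term = 4012.199874
Convexity = (1/P) * sum = 4172.918153 / 982.020323 = 4.249320


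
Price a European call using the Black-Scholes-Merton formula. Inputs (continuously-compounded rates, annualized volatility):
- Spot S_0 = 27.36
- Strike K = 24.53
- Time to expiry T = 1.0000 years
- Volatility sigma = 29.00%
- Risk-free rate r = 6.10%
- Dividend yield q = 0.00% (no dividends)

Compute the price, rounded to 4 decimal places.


d1 = (ln(S/K) + (r - q + 0.5*sigma^2) * T) / (sigma * sqrt(T)) = 0.73184564
d2 = d1 - sigma * sqrt(T) = 0.44184564
exp(-rT) = 0.94082324; exp(-qT) = 1.00000000
C = S_0 * exp(-qT) * N(d1) - K * exp(-rT) * N(d2)
N(d1) = 0.76786860; N(d2) = 0.67069954
C = 27.3600 * 1.00000000 * 0.76786860 - 24.5300 * 0.94082324 * 0.67069954 = 5.5302

Answer: Price = 5.5302


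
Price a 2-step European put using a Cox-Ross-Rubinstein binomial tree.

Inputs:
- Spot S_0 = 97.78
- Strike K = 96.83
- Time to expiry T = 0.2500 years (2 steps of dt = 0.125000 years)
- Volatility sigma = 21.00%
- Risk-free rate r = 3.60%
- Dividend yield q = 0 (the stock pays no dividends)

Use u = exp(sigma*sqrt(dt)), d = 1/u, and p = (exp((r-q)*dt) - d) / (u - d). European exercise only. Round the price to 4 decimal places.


Answer: Price = V(0,0) = 2.9628

Derivation:
dt = T/N = 0.125000
u = exp(sigma*sqrt(dt)) = 1.077072; d = 1/u = 0.928443
p = (exp((r-q)*dt) - d) / (u - d) = 0.511792
Discount per step: exp(-r*dt) = 0.995510
Stock lattice S(k, i) with i counting down-moves:
  k=0: S(0,0) = 97.7800
  k=1: S(1,0) = 105.3161; S(1,1) = 90.7832
  k=2: S(2,0) = 113.4330; S(2,1) = 97.7800; S(2,2) = 84.2870
Terminal payoffs V(N, i) = max(K - S_T, 0):
  V(2,0) = 0.000000; V(2,1) = 0.000000; V(2,2) = 12.543001
Backward induction: V(k, i) = exp(-r*dt) * [p * V(k+1, i) + (1-p) * V(k+1, i+1)].
  V(1,0) = exp(-r*dt) * [p*0.000000 + (1-p)*0.000000] = 0.000000
  V(1,1) = exp(-r*dt) * [p*0.000000 + (1-p)*12.543001] = 6.096100
  V(0,0) = exp(-r*dt) * [p*0.000000 + (1-p)*6.096100] = 2.962802


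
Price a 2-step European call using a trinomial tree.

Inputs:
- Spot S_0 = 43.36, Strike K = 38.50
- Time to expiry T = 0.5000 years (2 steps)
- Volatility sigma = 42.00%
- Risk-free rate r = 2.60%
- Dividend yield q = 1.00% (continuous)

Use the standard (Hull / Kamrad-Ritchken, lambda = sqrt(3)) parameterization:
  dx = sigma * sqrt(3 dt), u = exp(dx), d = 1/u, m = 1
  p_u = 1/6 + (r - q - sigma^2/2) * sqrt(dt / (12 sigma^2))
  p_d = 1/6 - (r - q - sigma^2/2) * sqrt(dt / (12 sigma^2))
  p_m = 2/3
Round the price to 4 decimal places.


dt = T/N = 0.250000; dx = sigma*sqrt(3*dt) = 0.363731
u = exp(dx) = 1.438687; d = 1/u = 0.695078
p_u = 0.141854, p_m = 0.666667, p_d = 0.191479
Discount per step: exp(-r*dt) = 0.993521
Stock lattice S(k, j) with j the centered position index:
  k=0: S(0,+0) = 43.3600
  k=1: S(1,-1) = 30.1386; S(1,+0) = 43.3600; S(1,+1) = 62.3815
  k=2: S(2,-2) = 20.9487; S(2,-1) = 30.1386; S(2,+0) = 43.3600; S(2,+1) = 62.3815; S(2,+2) = 89.7474
Terminal payoffs V(N, j) = max(S_T - K, 0):
  V(2,-2) = 0.000000; V(2,-1) = 0.000000; V(2,+0) = 4.860000; V(2,+1) = 23.881454; V(2,+2) = 51.247368
Backward induction: V(k, j) = exp(-r*dt) * [p_u * V(k+1, j+1) + p_m * V(k+1, j) + p_d * V(k+1, j-1)]
  V(1,-1) = exp(-r*dt) * [p_u*4.860000 + p_m*0.000000 + p_d*0.000000] = 0.684946
  V(1,+0) = exp(-r*dt) * [p_u*23.881454 + p_m*4.860000 + p_d*0.000000] = 6.584748
  V(1,+1) = exp(-r*dt) * [p_u*51.247368 + p_m*23.881454 + p_d*4.860000] = 23.964940
  V(0,+0) = exp(-r*dt) * [p_u*23.964940 + p_m*6.584748 + p_d*0.684946] = 7.869199

Answer: Price = V(0,0) = 7.8692


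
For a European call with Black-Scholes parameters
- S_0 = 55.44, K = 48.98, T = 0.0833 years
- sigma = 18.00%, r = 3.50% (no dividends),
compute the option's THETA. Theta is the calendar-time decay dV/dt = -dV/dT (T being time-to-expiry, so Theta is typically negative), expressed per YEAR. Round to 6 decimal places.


d1 = 2.4668233623; d2 = 2.4148722314
phi(d1) = 0.0190336411; exp(-qT) = 1.0000000000; exp(-rT) = 0.9970887459
Theta = -S*exp(-qT)*phi(d1)*sigma/(2*sqrt(T)) - r*K*exp(-rT)*N(d2) + q*S*exp(-qT)*N(d1)
N(d1) = 0.9931841208; N(d2) = 0.9921296349; sqrt(T) = 0.2886173938
Term 1 = -55.4400 * 1.0000000000 * 0.0190336411 * 0.1800 / (2 * 0.2886173938) = -0.3290524330
Term 2 = -0.0350 * 48.9800 * 0.9970887459 * 0.9921296349 = -1.6958563493
Term 3 = 0 (no dividend yield, q = 0)
Theta = -0.3290524330 + (-1.6958563493) + (0.0000000000) = -2.024909

Answer: Theta = -2.024909


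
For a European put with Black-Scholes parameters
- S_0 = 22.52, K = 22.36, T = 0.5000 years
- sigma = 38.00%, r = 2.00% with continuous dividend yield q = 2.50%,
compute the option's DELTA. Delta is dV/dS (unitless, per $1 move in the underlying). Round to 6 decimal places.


d1 = 0.1515819410; d2 = -0.1171186359
phi(d1) = 0.3943852421; exp(-qT) = 0.9875778005; exp(-rT) = 0.9900498337
N(-d1) = 0.4397583389
Delta = -exp(-qT) * N(-d1) = -0.9875778005 * 0.4397583389 = -0.434296

Answer: Delta = -0.434296


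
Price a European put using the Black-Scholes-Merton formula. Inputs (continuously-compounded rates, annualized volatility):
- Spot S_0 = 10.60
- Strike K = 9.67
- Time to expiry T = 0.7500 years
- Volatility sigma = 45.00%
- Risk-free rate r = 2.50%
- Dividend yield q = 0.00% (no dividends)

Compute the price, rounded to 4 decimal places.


d1 = (ln(S/K) + (r - q + 0.5*sigma^2) * T) / (sigma * sqrt(T)) = 0.47859307
d2 = d1 - sigma * sqrt(T) = 0.08888164
exp(-rT) = 0.98142469; exp(-qT) = 1.00000000
P = K * exp(-rT) * N(-d2) - S_0 * exp(-qT) * N(-d1)
N(-d1) = 0.31611407; N(-d2) = 0.46458799
P = 9.6700 * 0.98142469 * 0.46458799 - 10.6000 * 1.00000000 * 0.31611407 = 1.0583

Answer: Price = 1.0583


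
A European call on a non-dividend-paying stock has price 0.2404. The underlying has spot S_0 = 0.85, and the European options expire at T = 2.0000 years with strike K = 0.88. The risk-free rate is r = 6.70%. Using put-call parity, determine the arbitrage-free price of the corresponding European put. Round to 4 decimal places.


Answer: Put price = 0.1600

Derivation:
Put-call parity: C - P = S_0 * exp(-qT) - K * exp(-rT).
S_0 * exp(-qT) = 0.8500 * 1.00000000 = 0.85000000
K * exp(-rT) = 0.8800 * 0.87459006 = 0.76963926
P = C - S*exp(-qT) + K*exp(-rT)
P = 0.2404 - 0.85000000 + 0.76963926 = 0.1600


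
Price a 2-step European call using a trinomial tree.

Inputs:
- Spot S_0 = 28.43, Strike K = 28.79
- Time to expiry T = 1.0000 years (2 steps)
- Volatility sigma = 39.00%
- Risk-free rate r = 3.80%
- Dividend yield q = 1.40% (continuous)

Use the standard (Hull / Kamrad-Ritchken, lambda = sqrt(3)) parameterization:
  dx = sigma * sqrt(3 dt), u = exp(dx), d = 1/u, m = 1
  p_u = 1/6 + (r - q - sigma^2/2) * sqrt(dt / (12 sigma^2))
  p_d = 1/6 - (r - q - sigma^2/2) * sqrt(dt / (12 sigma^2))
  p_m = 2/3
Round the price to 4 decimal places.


Answer: Price = V(0,0) = 3.8951

Derivation:
dt = T/N = 0.500000; dx = sigma*sqrt(3*dt) = 0.477650
u = exp(dx) = 1.612282; d = 1/u = 0.620239
p_u = 0.139424, p_m = 0.666667, p_d = 0.193909
Discount per step: exp(-r*dt) = 0.981179
Stock lattice S(k, j) with j the centered position index:
  k=0: S(0,+0) = 28.4300
  k=1: S(1,-1) = 17.6334; S(1,+0) = 28.4300; S(1,+1) = 45.8372
  k=2: S(2,-2) = 10.9369; S(2,-1) = 17.6334; S(2,+0) = 28.4300; S(2,+1) = 45.8372; S(2,+2) = 73.9024
Terminal payoffs V(N, j) = max(S_T - K, 0):
  V(2,-2) = 0.000000; V(2,-1) = 0.000000; V(2,+0) = 0.000000; V(2,+1) = 17.047174; V(2,+2) = 45.112446
Backward induction: V(k, j) = exp(-r*dt) * [p_u * V(k+1, j+1) + p_m * V(k+1, j) + p_d * V(k+1, j-1)]
  V(1,-1) = exp(-r*dt) * [p_u*0.000000 + p_m*0.000000 + p_d*0.000000] = 0.000000
  V(1,+0) = exp(-r*dt) * [p_u*17.047174 + p_m*0.000000 + p_d*0.000000] = 2.332052
  V(1,+1) = exp(-r*dt) * [p_u*45.112446 + p_m*17.047174 + p_d*0.000000] = 17.322268
  V(0,+0) = exp(-r*dt) * [p_u*17.322268 + p_m*2.332052 + p_d*0.000000] = 3.895125


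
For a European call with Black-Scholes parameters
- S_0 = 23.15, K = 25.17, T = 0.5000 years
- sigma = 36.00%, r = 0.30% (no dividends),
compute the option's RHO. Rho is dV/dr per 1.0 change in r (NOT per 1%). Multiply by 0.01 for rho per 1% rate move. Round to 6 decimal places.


Answer: Rho = 4.100905

Derivation:
d1 = -0.1954679970; d2 = -0.4500264382
phi(d1) = 0.3913932765; exp(-qT) = 1.0000000000; exp(-rT) = 0.9985011244
N(d2) = 0.3263456887
Rho = K*T*exp(-rT)*N(d2) = 25.1700 * 0.5000 * 0.9985011244 * 0.3263456887 = 4.100905


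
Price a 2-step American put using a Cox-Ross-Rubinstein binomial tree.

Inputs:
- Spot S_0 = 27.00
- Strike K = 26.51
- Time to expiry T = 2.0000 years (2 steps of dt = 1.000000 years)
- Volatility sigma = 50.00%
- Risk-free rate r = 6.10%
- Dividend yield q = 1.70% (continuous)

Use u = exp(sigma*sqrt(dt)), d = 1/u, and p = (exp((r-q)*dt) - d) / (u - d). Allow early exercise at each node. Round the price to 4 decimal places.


dt = T/N = 1.000000
u = exp(sigma*sqrt(dt)) = 1.648721; d = 1/u = 0.606531
p = (exp((r-q)*dt) - d) / (u - d) = 0.420702
Discount per step: exp(-r*dt) = 0.940823
Stock lattice S(k, i) with i counting down-moves:
  k=0: S(0,0) = 27.0000
  k=1: S(1,0) = 44.5155; S(1,1) = 16.3763
  k=2: S(2,0) = 73.3936; S(2,1) = 27.0000; S(2,2) = 9.9327
Terminal payoffs V(N, i) = max(K - S_T, 0):
  V(2,0) = 0.000000; V(2,1) = 0.000000; V(2,2) = 16.577255
Backward induction: V(k, i) = exp(-r*dt) * [p * V(k+1, i) + (1-p) * V(k+1, i+1)]; then take max(V_cont, immediate exercise) for American.
  V(1,0) = exp(-r*dt) * [p*0.000000 + (1-p)*0.000000] = 0.000000; exercise = 0.000000; V(1,0) = max -> 0.000000
  V(1,1) = exp(-r*dt) * [p*0.000000 + (1-p)*16.577255] = 9.034886; exercise = 10.133672; V(1,1) = max -> 10.133672
  V(0,0) = exp(-r*dt) * [p*0.000000 + (1-p)*10.133672] = 5.523024; exercise = 0.000000; V(0,0) = max -> 5.523024

Answer: Price = V(0,0) = 5.5230


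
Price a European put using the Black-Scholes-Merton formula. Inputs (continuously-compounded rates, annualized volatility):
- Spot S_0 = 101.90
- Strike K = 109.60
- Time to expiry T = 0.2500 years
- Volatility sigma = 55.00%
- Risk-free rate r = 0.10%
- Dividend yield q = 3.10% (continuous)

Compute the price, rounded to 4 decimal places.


d1 = (ln(S/K) + (r - q + 0.5*sigma^2) * T) / (sigma * sqrt(T)) = -0.15466522
d2 = d1 - sigma * sqrt(T) = -0.42966522
exp(-rT) = 0.99975003; exp(-qT) = 0.99227995
P = K * exp(-rT) * N(-d2) - S_0 * exp(-qT) * N(-d1)
N(-d1) = 0.56145737; N(-d2) = 0.66628040
P = 109.6000 * 0.99975003 * 0.66628040 - 101.9000 * 0.99227995 * 0.56145737 = 16.2353

Answer: Price = 16.2353


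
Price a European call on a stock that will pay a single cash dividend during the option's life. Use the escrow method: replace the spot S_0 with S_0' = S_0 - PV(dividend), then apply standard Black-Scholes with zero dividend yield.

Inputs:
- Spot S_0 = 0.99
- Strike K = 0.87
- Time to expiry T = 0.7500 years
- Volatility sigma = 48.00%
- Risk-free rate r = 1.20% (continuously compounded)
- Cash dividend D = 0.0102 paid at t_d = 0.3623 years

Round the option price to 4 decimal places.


PV(D) = D * exp(-r * t_d) = 0.0102 * 0.99566184 = 0.01015575
S_0' = S_0 - PV(D) = 0.9900 - 0.01015575 = 0.97984425
d1 = (ln(S_0'/K) + (r + sigma^2/2)*T) / (sigma*sqrt(T)) = 0.51552668
d2 = d1 - sigma*sqrt(T) = 0.09983449
exp(-rT) = 0.99104038
N(d1) = 0.69690749; N(d2) = 0.53976214
C = S_0' * N(d1) - K * exp(-rT) * N(d2) = 0.97984425 * 0.69690749 - 0.8700 * 0.99104038 * 0.53976214 = 0.2175

Answer: Price = 0.2175


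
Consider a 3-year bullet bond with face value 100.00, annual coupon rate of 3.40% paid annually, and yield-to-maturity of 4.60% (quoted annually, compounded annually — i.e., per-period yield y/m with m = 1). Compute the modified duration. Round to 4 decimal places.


Coupon per period c = face * coupon_rate / m = 3.400000
Periods per year m = 1; per-period yield y/m = 0.046000
Number of cashflows N = 3
Cashflows (t years, CF_t, discount factor 1/(1+y/m)^(m*t), PV):
  t = 1.0000: CF_t = 3.400000, DF = 0.956023, PV = 3.250478
  t = 2.0000: CF_t = 3.400000, DF = 0.913980, PV = 3.107532
  t = 3.0000: CF_t = 103.400000, DF = 0.873786, PV = 90.349444
Price P = sum_t PV_t = 96.707454
First compute Macaulay numerator sum_t t * PV_t:
  t * PV_t at t = 1.0000: 3.250478
  t * PV_t at t = 2.0000: 6.215063
  t * PV_t at t = 3.0000: 271.048333
Macaulay duration D = 280.513874 / 96.707454 = 2.900644
Modified duration = D / (1 + y/m) = 2.900644 / (1 + 0.046000) = 2.773082

Answer: Modified duration = 2.7731


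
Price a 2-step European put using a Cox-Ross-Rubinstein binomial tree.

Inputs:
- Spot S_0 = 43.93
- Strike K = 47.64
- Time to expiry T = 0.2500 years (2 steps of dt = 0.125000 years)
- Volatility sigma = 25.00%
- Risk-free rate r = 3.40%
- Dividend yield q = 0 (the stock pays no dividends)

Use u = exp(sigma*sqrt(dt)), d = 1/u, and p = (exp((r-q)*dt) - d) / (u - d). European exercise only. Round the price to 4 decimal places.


Answer: Price = V(0,0) = 4.5022

Derivation:
dt = T/N = 0.125000
u = exp(sigma*sqrt(dt)) = 1.092412; d = 1/u = 0.915405
p = (exp((r-q)*dt) - d) / (u - d) = 0.501979
Discount per step: exp(-r*dt) = 0.995759
Stock lattice S(k, i) with i counting down-moves:
  k=0: S(0,0) = 43.9300
  k=1: S(1,0) = 47.9897; S(1,1) = 40.2138
  k=2: S(2,0) = 52.4245; S(2,1) = 43.9300; S(2,2) = 36.8119
Terminal payoffs V(N, i) = max(K - S_T, 0):
  V(2,0) = 0.000000; V(2,1) = 3.710000; V(2,2) = 10.828115
Backward induction: V(k, i) = exp(-r*dt) * [p * V(k+1, i) + (1-p) * V(k+1, i+1)].
  V(1,0) = exp(-r*dt) * [p*0.000000 + (1-p)*3.710000] = 1.839823
  V(1,1) = exp(-r*dt) * [p*3.710000 + (1-p)*10.828115] = 7.224204
  V(0,0) = exp(-r*dt) * [p*1.839823 + (1-p)*7.224204] = 4.502184


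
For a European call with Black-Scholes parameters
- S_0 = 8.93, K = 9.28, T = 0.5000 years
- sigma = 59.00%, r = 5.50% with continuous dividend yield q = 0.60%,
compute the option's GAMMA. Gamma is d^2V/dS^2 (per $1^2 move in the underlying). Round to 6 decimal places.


Answer: Gamma = 0.105137

Derivation:
d1 = 0.1751703598; d2 = -0.2420226411
phi(d1) = 0.3928682910; exp(-qT) = 0.9970044955; exp(-rT) = 0.9728746826
Gamma = exp(-qT) * phi(d1) / (S * sigma * sqrt(T)) = 0.9970044955 * 0.3928682910 / (8.9300 * 0.5900 * 0.7071067812) = 0.105137


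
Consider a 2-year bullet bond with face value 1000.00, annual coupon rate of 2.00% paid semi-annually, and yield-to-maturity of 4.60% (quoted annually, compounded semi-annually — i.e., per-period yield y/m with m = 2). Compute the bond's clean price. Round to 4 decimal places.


Coupon per period c = face * coupon_rate / m = 10.000000
Periods per year m = 2; per-period yield y/m = 0.023000
Number of cashflows N = 4
Cashflows (t years, CF_t, discount factor 1/(1+y/m)^(m*t), PV):
  t = 0.5000: CF_t = 10.000000, DF = 0.977517, PV = 9.775171
  t = 1.0000: CF_t = 10.000000, DF = 0.955540, PV = 9.555397
  t = 1.5000: CF_t = 10.000000, DF = 0.934056, PV = 9.340564
  t = 2.0000: CF_t = 1010.000000, DF = 0.913056, PV = 922.186667
Price P = sum_t PV_t = 950.857799

Answer: Price = 950.8578


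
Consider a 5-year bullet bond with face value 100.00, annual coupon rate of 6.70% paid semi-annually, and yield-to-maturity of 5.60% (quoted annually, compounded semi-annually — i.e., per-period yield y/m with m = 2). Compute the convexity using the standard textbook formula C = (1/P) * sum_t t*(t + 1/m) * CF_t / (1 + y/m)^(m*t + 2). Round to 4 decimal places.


Answer: Convexity = 21.5420

Derivation:
Coupon per period c = face * coupon_rate / m = 3.350000
Periods per year m = 2; per-period yield y/m = 0.028000
Number of cashflows N = 10
Cashflows (t years, CF_t, discount factor 1/(1+y/m)^(m*t), PV):
  t = 0.5000: CF_t = 3.350000, DF = 0.972763, PV = 3.258755
  t = 1.0000: CF_t = 3.350000, DF = 0.946267, PV = 3.169995
  t = 1.5000: CF_t = 3.350000, DF = 0.920493, PV = 3.083653
  t = 2.0000: CF_t = 3.350000, DF = 0.895422, PV = 2.999662
  t = 2.5000: CF_t = 3.350000, DF = 0.871033, PV = 2.917959
  t = 3.0000: CF_t = 3.350000, DF = 0.847308, PV = 2.838482
  t = 3.5000: CF_t = 3.350000, DF = 0.824230, PV = 2.761169
  t = 4.0000: CF_t = 3.350000, DF = 0.801780, PV = 2.685962
  t = 4.5000: CF_t = 3.350000, DF = 0.779941, PV = 2.612804
  t = 5.0000: CF_t = 103.350000, DF = 0.758698, PV = 78.411423
Price P = sum_t PV_t = 104.739864
Convexity numerator sum_t t*(t + 1/m) * CF_t / (1+y/m)^(m*t + 2):
  t = 0.5000: term = 1.541826
  t = 1.0000: term = 4.499493
  t = 1.5000: term = 8.753878
  t = 2.0000: term = 14.192409
  t = 2.5000: term = 20.708768
  t = 3.0000: term = 28.202603
  t = 3.5000: term = 36.579251
  t = 4.0000: term = 45.749480
  t = 4.5000: term = 55.629232
  t = 5.0000: term = 2040.449257
Convexity = (1/P) * sum = 2256.306198 / 104.739864 = 21.542001
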